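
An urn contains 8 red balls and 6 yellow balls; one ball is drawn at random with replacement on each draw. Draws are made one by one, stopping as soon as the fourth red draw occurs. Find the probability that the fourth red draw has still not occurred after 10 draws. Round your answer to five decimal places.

Needing more than 10 draws ⇔ fewer than 4 successes in the first 10. With X ~ Binomial(10, 0.571429), P(Y > 10) = P(X ≤ 3).
  k=0: C(10,0)·0.571429^0·0.428571^10 = 0.0002090
  k=1: C(10,1)·0.571429^1·0.428571^9 = 0.0027872
  k=2: C(10,2)·0.571429^2·0.428571^8 = 0.0167233
  k=3: C(10,3)·0.571429^3·0.428571^7 = 0.0594606
P(X ≤ 3) = 0.0791802

0.07918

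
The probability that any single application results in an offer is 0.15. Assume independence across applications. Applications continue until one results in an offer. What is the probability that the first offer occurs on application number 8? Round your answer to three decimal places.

0.048

Geometric (trials to first success), p = 0.15.
P(Y = 8) = (1−p)^7 · p = 0.32058 · 0.15 = 0.04809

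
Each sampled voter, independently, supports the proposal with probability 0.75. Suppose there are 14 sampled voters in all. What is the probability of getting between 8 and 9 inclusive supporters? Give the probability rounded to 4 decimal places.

X ~ Binomial(14, 0.75); P(8 ≤ X ≤ 9) = Σ C(14,k) p^k (1−p)^(14−k) over k:
  k=8: C(14,8)·0.75^8·0.25^6 = 0.073398
  k=9: C(14,9)·0.75^9·0.25^5 = 0.146796
Total = 0.220195

0.2202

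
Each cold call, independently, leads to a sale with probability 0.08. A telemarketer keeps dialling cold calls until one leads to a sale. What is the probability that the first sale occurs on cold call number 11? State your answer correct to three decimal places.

0.035

Geometric (trials to first success), p = 0.08.
P(Y = 11) = (1−p)^10 · p = 0.43439 · 0.08 = 0.03475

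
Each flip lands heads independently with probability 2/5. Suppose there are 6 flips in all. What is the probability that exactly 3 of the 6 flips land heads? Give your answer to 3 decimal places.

0.276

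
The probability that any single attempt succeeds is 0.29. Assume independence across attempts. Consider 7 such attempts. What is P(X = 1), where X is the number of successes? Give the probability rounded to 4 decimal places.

X ~ Binomial(n=7, p=0.29).
P(X=1) = C(7,1) · p^1 · (1−p)^6
= 7 · 0.29 · 0.1281 = 0.260044

0.2600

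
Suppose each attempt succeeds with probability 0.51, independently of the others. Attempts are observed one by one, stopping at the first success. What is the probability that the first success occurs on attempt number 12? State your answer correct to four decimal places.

0.0002

Geometric (trials to first success), p = 0.51.
P(Y = 12) = (1−p)^11 · p = 0.00039098 · 0.51 = 0.000199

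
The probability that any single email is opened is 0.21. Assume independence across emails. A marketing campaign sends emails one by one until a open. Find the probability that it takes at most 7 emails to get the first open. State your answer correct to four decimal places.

0.8080

Y = number of emails to the first success; geometric, p = 0.21.
P(Y ≤ 7) = 1 − (1−p)^7 = 1 − 0.192039 = 0.807961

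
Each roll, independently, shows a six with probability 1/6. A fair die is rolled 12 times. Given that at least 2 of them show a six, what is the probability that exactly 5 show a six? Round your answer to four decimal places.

X ~ Binomial(12, 0.166667). Want P(X=5 | X≥2) = P(X=5) / P(X≥2).
P(X=5) = C(12,5)·0.166667^5·0.833333^7 = 0.028425
P(X≥2) = 1 − 0.112157 − 0.269176 = 0.618667
Ratio = 0.028425 / 0.618667 = 0.045946

0.0459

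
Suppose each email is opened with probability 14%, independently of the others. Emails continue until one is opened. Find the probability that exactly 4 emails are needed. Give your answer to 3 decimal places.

Geometric (trials to first success), p = 0.14.
P(Y = 4) = (1−p)^3 · p = 0.63606 · 0.14 = 0.08905

0.089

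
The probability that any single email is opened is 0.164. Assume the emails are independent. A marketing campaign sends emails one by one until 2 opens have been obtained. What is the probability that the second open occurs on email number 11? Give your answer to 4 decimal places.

0.0536

Y = trial on which the second success occurs; negative binomial, r=2, p=0.164.
P(Y=11) = C(10,1) · p^2 · (1−p)^9
= 10 · 0.026896 · 0.19946 = 0.053647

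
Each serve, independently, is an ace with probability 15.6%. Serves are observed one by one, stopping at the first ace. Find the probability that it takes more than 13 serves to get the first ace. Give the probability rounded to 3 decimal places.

Y = number of serves to the first success; geometric, p = 0.156.
P(Y > 13) = P(first 13 all fail) = (1−p)^13 = 0.11027

0.110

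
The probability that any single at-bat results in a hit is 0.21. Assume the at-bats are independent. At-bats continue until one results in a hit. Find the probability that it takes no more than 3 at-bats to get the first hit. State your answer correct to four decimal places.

0.5070

Y = number of at-bats to the first success; geometric, p = 0.21.
P(Y ≤ 3) = 1 − (1−p)^3 = 1 − 0.493039 = 0.506961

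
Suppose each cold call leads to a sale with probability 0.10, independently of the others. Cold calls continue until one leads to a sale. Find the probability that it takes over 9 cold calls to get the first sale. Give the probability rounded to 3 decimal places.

0.387

Y = number of cold calls to the first success; geometric, p = 0.10.
P(Y > 9) = P(first 9 all fail) = (1−p)^9 = 0.38742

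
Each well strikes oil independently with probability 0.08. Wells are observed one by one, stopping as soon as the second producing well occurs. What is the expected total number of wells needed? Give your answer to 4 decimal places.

25.0000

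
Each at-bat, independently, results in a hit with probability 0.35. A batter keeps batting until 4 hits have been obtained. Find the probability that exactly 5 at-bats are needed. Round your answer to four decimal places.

Y = trial on which the fourth success occurs; negative binomial, r=4, p=0.35.
P(Y=5) = C(4,3) · p^4 · (1−p)^1
= 4 · 0.015006 · 0.65 = 0.039016

0.0390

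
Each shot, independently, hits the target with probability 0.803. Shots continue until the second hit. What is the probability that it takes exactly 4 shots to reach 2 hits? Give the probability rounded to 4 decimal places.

Y = trial on which the second success occurs; negative binomial, r=2, p=0.803.
P(Y=4) = C(3,1) · p^2 · (1−p)^2
= 3 · 0.64481 · 0.038809 = 0.075073

0.0751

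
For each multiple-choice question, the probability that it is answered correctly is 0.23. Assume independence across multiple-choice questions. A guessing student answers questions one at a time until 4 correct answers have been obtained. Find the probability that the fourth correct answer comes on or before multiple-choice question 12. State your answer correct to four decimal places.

Finishing within 12 multiple-choice questions ⇔ at least 4 successes in the first 12. With X ~ Binomial(12, 0.23), P(Y ≤ 12) = 1 − P(X ≤ 3).
  k=0: C(12,0)·0.23^0·0.77^12 = 0.043440
  k=1: C(12,1)·0.23^1·0.77^11 = 0.155707
  k=2: C(12,2)·0.23^2·0.77^10 = 0.255804
  k=3: C(12,3)·0.23^3·0.77^9 = 0.254696
1 − 0.709647 = 0.290353

0.2904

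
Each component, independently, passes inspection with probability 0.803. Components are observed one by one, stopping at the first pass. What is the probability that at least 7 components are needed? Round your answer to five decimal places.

0.00006

Y = number of components to the first success; geometric, p = 0.803.
P(Y > 6) = P(first 6 all fail) = (1−p)^6 = 0.0000585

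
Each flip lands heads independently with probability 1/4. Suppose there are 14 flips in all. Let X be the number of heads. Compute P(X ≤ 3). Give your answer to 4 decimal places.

X ~ Binomial(14, 0.25); P(X ≤ 3) = Σ C(14,k) p^k (1−p)^(14−k) over k:
  k=0: C(14,0)·0.25^0·0.75^14 = 0.017818
  k=1: C(14,1)·0.25^1·0.75^13 = 0.083150
  k=2: C(14,2)·0.25^2·0.75^12 = 0.180159
  k=3: C(14,3)·0.25^3·0.75^11 = 0.240212
Total = 0.521340

0.5213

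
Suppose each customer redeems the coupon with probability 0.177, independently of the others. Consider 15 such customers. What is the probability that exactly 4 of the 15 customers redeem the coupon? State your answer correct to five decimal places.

0.15719

X ~ Binomial(n=15, p=0.177).
P(X=4) = C(15,4) · p^4 · (1−p)^11
= 1365 · 0.00098151 · 0.11733 = 0.1571896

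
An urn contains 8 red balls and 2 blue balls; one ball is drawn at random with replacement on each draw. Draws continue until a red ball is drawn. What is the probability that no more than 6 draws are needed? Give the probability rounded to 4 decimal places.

0.9999

Y = number of draws to the first success; geometric, p = 0.80.
P(Y ≤ 6) = 1 − (1−p)^6 = 1 − 0.000064 = 0.999936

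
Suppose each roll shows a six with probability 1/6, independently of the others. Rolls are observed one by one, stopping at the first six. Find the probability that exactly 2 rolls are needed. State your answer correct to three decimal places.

0.139

Geometric (trials to first success), p = 0.166667.
P(Y = 2) = (1−p)^1 · p = 0.83333 · 0.166667 = 0.13889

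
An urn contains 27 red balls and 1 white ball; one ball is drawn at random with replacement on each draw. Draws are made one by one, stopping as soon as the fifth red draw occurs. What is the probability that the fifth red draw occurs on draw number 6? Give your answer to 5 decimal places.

Y = trial on which the fifth success occurs; negative binomial, r=5, p=0.964286.
P(Y=6) = C(5,4) · p^5 · (1−p)^1
= 5 · 0.83374 · 0.035714 = 0.1488815

0.14888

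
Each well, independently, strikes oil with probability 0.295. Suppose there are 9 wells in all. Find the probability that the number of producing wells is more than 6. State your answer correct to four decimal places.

X ~ Binomial(9, 0.295); P(X ≥ 7) = Σ C(9,k) p^k (1−p)^(9−k) over k:
  k=7: C(9,7)·0.295^7·0.705^2 = 0.003479
  k=8: C(9,8)·0.295^8·0.705^1 = 0.000364
  k=9: C(9,9)·0.295^9·0.705^0 = 0.000017
Total = 0.003860

0.0039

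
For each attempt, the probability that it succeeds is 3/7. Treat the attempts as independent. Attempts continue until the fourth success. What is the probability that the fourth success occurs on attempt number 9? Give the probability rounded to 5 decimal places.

Y = trial on which the fourth success occurs; negative binomial, r=4, p=0.428571.
P(Y=9) = C(8,3) · p^4 · (1−p)^5
= 56 · 0.033736 · 0.060927 = 0.1151041

0.11510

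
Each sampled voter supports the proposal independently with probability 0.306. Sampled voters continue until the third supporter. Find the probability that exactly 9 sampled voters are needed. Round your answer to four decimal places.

0.0896

Y = trial on which the third success occurs; negative binomial, r=3, p=0.306.
P(Y=9) = C(8,2) · p^3 · (1−p)^6
= 28 · 0.028653 · 0.11173 = 0.089635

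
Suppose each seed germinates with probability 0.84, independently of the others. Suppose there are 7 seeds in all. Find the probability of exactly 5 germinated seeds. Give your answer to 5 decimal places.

X ~ Binomial(n=7, p=0.84).
P(X=5) = C(7,5) · p^5 · (1−p)^2
= 21 · 0.41821 · 0.0256 = 0.2248307

0.22483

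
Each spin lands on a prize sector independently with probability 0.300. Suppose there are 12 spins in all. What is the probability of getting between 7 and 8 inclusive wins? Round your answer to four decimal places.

0.0369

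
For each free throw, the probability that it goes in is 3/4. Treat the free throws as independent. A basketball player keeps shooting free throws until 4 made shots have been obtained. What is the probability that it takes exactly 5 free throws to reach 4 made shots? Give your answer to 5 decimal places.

Y = trial on which the fourth success occurs; negative binomial, r=4, p=0.75.
P(Y=5) = C(4,3) · p^4 · (1−p)^1
= 4 · 0.31641 · 0.25 = 0.3164062

0.31641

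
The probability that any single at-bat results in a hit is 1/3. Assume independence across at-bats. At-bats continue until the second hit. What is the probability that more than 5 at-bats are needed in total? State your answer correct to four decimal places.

Needing more than 5 at-bats ⇔ fewer than 2 successes in the first 5. With X ~ Binomial(5, 0.333333), P(Y > 5) = P(X ≤ 1).
  k=0: C(5,0)·0.333333^0·0.666667^5 = 0.131687
  k=1: C(5,1)·0.333333^1·0.666667^4 = 0.329218
P(X ≤ 1) = 0.460905

0.4609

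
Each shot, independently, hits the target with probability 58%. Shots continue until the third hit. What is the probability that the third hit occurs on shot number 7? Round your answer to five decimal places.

0.09107

Y = trial on which the third success occurs; negative binomial, r=3, p=0.58.
P(Y=7) = C(6,2) · p^3 · (1−p)^4
= 15 · 0.19511 · 0.031117 = 0.0910694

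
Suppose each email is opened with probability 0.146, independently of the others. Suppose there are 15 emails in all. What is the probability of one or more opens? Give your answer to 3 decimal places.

P(at least one) = 1 − P(none) = 1 − (1 − 0.146)^15
= 1 − 0.09373 = 0.90627

0.906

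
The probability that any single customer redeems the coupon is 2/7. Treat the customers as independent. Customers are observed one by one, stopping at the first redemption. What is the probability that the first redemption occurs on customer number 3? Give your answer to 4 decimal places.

0.1458

Geometric (trials to first success), p = 0.285714.
P(Y = 3) = (1−p)^2 · p = 0.5102 · 0.285714 = 0.145773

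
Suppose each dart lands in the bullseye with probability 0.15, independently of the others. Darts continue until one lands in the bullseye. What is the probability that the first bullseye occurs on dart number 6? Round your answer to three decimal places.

0.067

Geometric (trials to first success), p = 0.15.
P(Y = 6) = (1−p)^5 · p = 0.44371 · 0.15 = 0.06656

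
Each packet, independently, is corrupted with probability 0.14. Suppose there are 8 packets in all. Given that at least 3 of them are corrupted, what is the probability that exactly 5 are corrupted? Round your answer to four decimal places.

0.0215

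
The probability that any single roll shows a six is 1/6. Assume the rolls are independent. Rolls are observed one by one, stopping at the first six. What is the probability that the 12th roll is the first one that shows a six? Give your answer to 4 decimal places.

Geometric (trials to first success), p = 0.166667.
P(Y = 12) = (1−p)^11 · p = 0.13459 · 0.166667 = 0.022431

0.0224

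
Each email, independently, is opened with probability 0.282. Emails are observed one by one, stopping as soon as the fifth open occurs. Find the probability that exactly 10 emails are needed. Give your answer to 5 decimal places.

Y = trial on which the fifth success occurs; negative binomial, r=5, p=0.282.
P(Y=10) = C(9,4) · p^5 · (1−p)^5
= 126 · 0.0017834 · 0.19082 = 0.0428784

0.04288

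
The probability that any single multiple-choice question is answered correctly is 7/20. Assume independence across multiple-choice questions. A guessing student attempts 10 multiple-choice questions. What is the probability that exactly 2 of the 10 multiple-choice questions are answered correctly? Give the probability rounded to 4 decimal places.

0.1757

X ~ Binomial(n=10, p=0.35).
P(X=2) = C(10,2) · p^2 · (1−p)^8
= 45 · 0.1225 · 0.031864 = 0.175653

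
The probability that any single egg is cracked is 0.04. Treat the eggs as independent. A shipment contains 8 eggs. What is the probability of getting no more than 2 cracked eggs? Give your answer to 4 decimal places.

0.9969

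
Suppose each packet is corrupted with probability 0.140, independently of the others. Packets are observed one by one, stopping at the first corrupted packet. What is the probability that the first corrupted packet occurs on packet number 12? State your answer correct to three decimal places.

0.027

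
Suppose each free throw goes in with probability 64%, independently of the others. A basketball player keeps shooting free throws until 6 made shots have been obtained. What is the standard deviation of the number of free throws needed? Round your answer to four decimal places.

2.2964

Y = total free throws until the sixth success; negative binomial with r=6, p=0.64.
SD(Y) = √[r(1−p)/p²] = √(5.273438) = 2.296397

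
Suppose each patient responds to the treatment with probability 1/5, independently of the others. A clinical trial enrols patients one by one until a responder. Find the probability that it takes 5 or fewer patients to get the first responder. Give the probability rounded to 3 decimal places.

Y = number of patients to the first success; geometric, p = 0.20.
P(Y ≤ 5) = 1 − (1−p)^5 = 1 − 0.32768 = 0.67232

0.672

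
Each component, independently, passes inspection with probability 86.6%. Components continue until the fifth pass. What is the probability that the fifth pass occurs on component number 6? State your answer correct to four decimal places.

Y = trial on which the fifth success occurs; negative binomial, r=5, p=0.866.
P(Y=6) = C(5,4) · p^5 · (1−p)^1
= 5 · 0.48707 · 0.134 = 0.326335

0.3263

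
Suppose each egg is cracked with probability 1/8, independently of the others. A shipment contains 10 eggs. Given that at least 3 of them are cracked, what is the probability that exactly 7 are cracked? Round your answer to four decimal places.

0.0003

X ~ Binomial(10, 0.125). Want P(X=7 | X≥3) = P(X=7) / P(X≥3).
P(X=7) = C(10,7)·0.125^7·0.875^3 = 0.000038
P(X≥3) = 1 − 0.263076 − 0.375822 − 0.241600 = 0.119502
Ratio = 0.000038 / 0.119502 = 0.000321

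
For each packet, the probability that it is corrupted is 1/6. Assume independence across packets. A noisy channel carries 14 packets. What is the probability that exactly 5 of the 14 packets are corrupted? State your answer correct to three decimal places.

X ~ Binomial(n=14, p=0.166667).
P(X=5) = C(14,5) · p^5 · (1−p)^9
= 2002 · 0.0001286 · 0.19381 = 0.04990

0.050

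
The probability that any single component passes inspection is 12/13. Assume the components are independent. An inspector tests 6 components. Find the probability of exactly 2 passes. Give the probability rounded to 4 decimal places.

X ~ Binomial(n=6, p=0.923077).
P(X=2) = C(6,2) · p^2 · (1−p)^4
= 15 · 0.85207 · 3.5013e-05 = 0.000448

0.0004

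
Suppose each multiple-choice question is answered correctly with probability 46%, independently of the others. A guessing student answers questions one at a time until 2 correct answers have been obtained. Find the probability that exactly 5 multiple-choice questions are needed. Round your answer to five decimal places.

0.13328

Y = trial on which the second success occurs; negative binomial, r=2, p=0.46.
P(Y=5) = C(4,1) · p^2 · (1−p)^3
= 4 · 0.2116 · 0.15746 = 0.1332775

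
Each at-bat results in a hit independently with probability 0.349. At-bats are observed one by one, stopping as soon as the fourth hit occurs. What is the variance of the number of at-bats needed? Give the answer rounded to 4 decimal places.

21.3791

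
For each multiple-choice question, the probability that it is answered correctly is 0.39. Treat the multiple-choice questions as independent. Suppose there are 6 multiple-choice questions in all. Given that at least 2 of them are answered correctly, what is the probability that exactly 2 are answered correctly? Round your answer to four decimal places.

0.4207

X ~ Binomial(6, 0.39). Want P(X=2 | X≥2) = P(X=2) / P(X≥2).
P(X=2) = C(6,2)·0.39^2·0.61^4 = 0.315893
P(X≥2) = 1 − 0.051520 − 0.197636 = 0.750844
Ratio = 0.315893 / 0.750844 = 0.420717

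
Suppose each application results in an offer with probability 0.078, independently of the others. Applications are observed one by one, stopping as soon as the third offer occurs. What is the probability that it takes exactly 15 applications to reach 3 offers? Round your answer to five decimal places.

Y = trial on which the third success occurs; negative binomial, r=3, p=0.078.
P(Y=15) = C(14,2) · p^3 · (1−p)^12
= 91 · 0.00047455 · 0.37737 = 0.0162966

0.01630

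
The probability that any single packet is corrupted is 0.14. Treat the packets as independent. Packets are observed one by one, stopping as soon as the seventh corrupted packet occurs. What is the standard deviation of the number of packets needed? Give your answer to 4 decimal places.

Y = total packets until the seventh success; negative binomial with r=7, p=0.14.
SD(Y) = √[r(1−p)/p²] = √(307.142857) = 17.525492

17.5255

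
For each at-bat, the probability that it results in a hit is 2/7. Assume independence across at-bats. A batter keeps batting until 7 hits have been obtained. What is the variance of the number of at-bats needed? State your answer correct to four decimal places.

61.2500

Y = total at-bats until the seventh success; negative binomial with r=7, p=0.285714.
Var(Y) = r(1−p)/p² = 7·0.714286 / 0.285714² = 61.250000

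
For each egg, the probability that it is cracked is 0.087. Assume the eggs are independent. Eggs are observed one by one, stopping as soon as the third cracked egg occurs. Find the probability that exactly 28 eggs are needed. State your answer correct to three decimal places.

0.024

Y = trial on which the third success occurs; negative binomial, r=3, p=0.087.
P(Y=28) = C(27,2) · p^3 · (1−p)^25
= 351 · 0.0006585 · 0.10275 = 0.02375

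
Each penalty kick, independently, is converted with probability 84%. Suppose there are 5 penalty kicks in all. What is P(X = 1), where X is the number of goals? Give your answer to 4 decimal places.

X ~ Binomial(n=5, p=0.84).
P(X=1) = C(5,1) · p^1 · (1−p)^4
= 5 · 0.84 · 0.00065536 = 0.002753

0.0028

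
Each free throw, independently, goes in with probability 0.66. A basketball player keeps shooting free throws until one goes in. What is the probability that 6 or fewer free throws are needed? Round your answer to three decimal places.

0.998

Y = number of free throws to the first success; geometric, p = 0.66.
P(Y ≤ 6) = 1 − (1−p)^6 = 1 − 0.00154 = 0.99846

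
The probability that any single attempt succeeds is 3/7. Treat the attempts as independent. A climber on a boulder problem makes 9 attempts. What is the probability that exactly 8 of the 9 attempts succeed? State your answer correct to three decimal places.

X ~ Binomial(n=9, p=0.428571).
P(X=8) = C(9,8) · p^8 · (1−p)^1
= 9 · 0.0011381 · 0.57143 = 0.00585

0.006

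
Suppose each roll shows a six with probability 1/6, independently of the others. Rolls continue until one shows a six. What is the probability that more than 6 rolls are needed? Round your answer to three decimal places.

Y = number of rolls to the first success; geometric, p = 0.166667.
P(Y > 6) = P(first 6 all fail) = (1−p)^6 = 0.33490

0.335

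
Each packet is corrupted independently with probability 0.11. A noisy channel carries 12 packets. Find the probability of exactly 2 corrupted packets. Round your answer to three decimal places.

X ~ Binomial(n=12, p=0.11).
P(X=2) = C(12,2) · p^2 · (1−p)^10
= 66 · 0.0121 · 0.31182 = 0.24902

0.249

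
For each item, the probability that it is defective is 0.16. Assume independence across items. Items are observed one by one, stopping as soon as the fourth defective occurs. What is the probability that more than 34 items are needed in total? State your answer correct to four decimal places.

0.1843

Needing more than 34 items ⇔ fewer than 4 successes in the first 34. With X ~ Binomial(34, 0.16), P(Y > 34) = P(X ≤ 3).
  k=0: C(34,0)·0.16^0·0.84^34 = 0.002664
  k=1: C(34,1)·0.16^1·0.84^33 = 0.017251
  k=2: C(34,2)·0.16^2·0.84^32 = 0.054218
  k=3: C(34,3)·0.16^3·0.84^31 = 0.110156
P(X ≤ 3) = 0.184289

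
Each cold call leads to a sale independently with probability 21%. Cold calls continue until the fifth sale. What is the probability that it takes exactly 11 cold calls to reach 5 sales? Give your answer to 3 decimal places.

Y = trial on which the fifth success occurs; negative binomial, r=5, p=0.21.
P(Y=11) = C(10,4) · p^5 · (1−p)^6
= 210 · 0.00040841 · 0.24309 = 0.02085

0.021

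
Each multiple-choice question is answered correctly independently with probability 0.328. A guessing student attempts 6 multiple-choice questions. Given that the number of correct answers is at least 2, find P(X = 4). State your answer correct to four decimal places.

0.1228

X ~ Binomial(6, 0.328). Want P(X=4 | X≥2) = P(X=4) / P(X≥2).
P(X=4) = C(6,4)·0.328^4·0.672^2 = 0.078402
P(X≥2) = 1 − 0.092091 − 0.269694 = 0.638215
Ratio = 0.078402 / 0.638215 = 0.122845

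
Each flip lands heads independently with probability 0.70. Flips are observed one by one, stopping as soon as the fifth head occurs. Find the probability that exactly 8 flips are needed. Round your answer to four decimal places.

0.1588

Y = trial on which the fifth success occurs; negative binomial, r=5, p=0.70.
P(Y=8) = C(7,4) · p^5 · (1−p)^3
= 35 · 0.16807 · 0.027 = 0.158826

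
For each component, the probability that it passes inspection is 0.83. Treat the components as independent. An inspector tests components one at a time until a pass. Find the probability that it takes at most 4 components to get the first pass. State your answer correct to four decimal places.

Y = number of components to the first success; geometric, p = 0.83.
P(Y ≤ 4) = 1 − (1−p)^4 = 1 − 0.000835 = 0.999165

0.9992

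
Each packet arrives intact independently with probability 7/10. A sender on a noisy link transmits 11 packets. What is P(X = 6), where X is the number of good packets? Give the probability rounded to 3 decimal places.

0.132

X ~ Binomial(n=11, p=0.70).
P(X=6) = C(11,6) · p^6 · (1−p)^5
= 462 · 0.11765 · 0.00243 = 0.13208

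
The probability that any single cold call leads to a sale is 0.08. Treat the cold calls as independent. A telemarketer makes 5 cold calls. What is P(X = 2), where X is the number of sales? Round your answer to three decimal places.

X ~ Binomial(n=5, p=0.08).
P(X=2) = C(5,2) · p^2 · (1−p)^3
= 10 · 0.0064 · 0.77869 = 0.04984

0.050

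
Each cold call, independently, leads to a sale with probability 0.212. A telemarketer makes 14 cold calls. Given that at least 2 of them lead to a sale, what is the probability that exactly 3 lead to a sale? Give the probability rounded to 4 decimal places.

0.3038

X ~ Binomial(14, 0.212). Want P(X=3 | X≥2) = P(X=3) / P(X≥2).
P(X=3) = C(14,3)·0.212^3·0.788^11 = 0.252288
P(X≥2) = 1 − 0.035593 − 0.134062 = 0.830345
Ratio = 0.252288 / 0.830345 = 0.303836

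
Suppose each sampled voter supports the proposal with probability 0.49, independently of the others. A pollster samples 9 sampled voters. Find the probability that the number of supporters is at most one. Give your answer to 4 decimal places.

X ~ Binomial(9, 0.49); P(X ≤ 1) = Σ C(9,k) p^k (1−p)^(9−k) over k:
  k=0: C(9,0)·0.49^0·0.51^9 = 0.002334
  k=1: C(9,1)·0.49^1·0.51^8 = 0.020184
Total = 0.022518

0.0225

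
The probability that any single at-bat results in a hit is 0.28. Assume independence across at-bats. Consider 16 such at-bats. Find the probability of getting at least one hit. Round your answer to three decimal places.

P(at least one) = 1 − P(none) = 1 − (1 − 0.28)^16
= 1 − 0.00522 = 0.99478

0.995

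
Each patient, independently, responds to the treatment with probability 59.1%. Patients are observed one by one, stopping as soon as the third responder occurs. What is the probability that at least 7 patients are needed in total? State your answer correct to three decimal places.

Needing more than 6 patients ⇔ fewer than 3 successes in the first 6. With X ~ Binomial(6, 0.591), P(Y > 6) = P(X ≤ 2).
  k=0: C(6,0)·0.591^0·0.409^6 = 0.00468
  k=1: C(6,1)·0.591^1·0.409^5 = 0.04058
  k=2: C(6,2)·0.591^2·0.409^4 = 0.14661
P(X ≤ 2) = 0.19187

0.192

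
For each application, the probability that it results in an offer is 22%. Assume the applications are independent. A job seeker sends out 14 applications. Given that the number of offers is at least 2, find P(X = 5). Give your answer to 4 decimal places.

0.1301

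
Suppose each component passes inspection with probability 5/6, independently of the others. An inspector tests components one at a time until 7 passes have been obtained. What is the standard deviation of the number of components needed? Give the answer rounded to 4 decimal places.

Y = total components until the seventh success; negative binomial with r=7, p=0.833333.
SD(Y) = √[r(1−p)/p²] = √(1.680000) = 1.296148

1.2961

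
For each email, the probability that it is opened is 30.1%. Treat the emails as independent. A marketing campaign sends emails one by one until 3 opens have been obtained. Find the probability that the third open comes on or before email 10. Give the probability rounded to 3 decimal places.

Finishing within 10 emails ⇔ at least 3 successes in the first 10. With X ~ Binomial(10, 0.301), P(Y ≤ 10) = 1 − P(X ≤ 2).
  k=0: C(10,0)·0.301^0·0.699^10 = 0.02785
  k=1: C(10,1)·0.301^1·0.699^9 = 0.11991
  k=2: C(10,2)·0.301^2·0.699^8 = 0.23236
1 − 0.38012 = 0.61988

0.620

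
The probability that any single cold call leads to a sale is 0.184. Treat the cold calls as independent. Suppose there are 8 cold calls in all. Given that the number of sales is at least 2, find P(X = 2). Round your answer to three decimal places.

X ~ Binomial(8, 0.184). Want P(X=2 | X≥2) = P(X=2) / P(X≥2).
P(X=2) = C(8,2)·0.184^2·0.816^6 = 0.27986
P(X≥2) = 1 − 0.19657 − 0.35460 = 0.44883
Ratio = 0.27986 / 0.44883 = 0.62353

0.624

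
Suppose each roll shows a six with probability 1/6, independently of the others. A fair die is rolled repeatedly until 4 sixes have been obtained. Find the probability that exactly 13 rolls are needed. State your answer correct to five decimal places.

Y = trial on which the fourth success occurs; negative binomial, r=4, p=0.166667.
P(Y=13) = C(12,3) · p^4 · (1−p)^9
= 220 · 0.0007716 · 0.19381 = 0.0328993

0.03290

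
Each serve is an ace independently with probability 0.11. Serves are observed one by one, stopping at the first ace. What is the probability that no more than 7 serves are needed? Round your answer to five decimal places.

0.55769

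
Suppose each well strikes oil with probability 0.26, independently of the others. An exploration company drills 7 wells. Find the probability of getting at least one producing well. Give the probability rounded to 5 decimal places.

0.87849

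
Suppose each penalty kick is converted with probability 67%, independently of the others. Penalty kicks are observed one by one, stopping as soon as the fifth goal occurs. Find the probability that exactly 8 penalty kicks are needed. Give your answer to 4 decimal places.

0.1698

Y = trial on which the fifth success occurs; negative binomial, r=5, p=0.67.
P(Y=8) = C(7,4) · p^5 · (1−p)^3
= 35 · 0.13501 · 0.035937 = 0.169818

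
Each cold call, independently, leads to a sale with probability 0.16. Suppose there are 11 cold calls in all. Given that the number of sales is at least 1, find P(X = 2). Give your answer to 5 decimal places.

0.34366

X ~ Binomial(11, 0.16). Want P(X=2 | X≥1) = P(X=2) / P(X≥1).
P(X=2) = C(11,2)·0.16^2·0.84^9 = 0.2931678
P(X≥1) = 1 − 0.1469170 = 0.8530830
Ratio = 0.2931678 / 0.8530830 = 0.3436568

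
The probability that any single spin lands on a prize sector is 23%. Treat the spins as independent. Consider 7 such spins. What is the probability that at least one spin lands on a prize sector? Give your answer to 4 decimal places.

P(at least one) = 1 − P(none) = 1 − (1 − 0.23)^7
= 1 − 0.160485 = 0.839515

0.8395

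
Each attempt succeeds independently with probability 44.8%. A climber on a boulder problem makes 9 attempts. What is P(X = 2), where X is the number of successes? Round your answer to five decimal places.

0.11283

X ~ Binomial(n=9, p=0.448).
P(X=2) = C(9,2) · p^2 · (1−p)^7
= 36 · 0.2007 · 0.015616 = 0.1128319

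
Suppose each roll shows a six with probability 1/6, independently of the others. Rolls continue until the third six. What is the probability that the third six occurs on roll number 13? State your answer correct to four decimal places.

0.0493

Y = trial on which the third success occurs; negative binomial, r=3, p=0.166667.
P(Y=13) = C(12,2) · p^3 · (1−p)^10
= 66 · 0.0046296 · 0.16151 = 0.049349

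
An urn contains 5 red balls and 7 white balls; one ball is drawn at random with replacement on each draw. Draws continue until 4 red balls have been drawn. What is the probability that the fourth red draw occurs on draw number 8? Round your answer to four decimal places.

0.1221

Y = trial on which the fourth success occurs; negative binomial, r=4, p=0.416667.
P(Y=8) = C(7,3) · p^4 · (1−p)^4
= 35 · 0.030141 · 0.11579 = 0.122149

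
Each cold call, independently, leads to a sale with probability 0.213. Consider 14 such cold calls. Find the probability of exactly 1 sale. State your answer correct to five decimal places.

X ~ Binomial(n=14, p=0.213).
P(X=1) = C(14,1) · p^1 · (1−p)^13
= 14 · 0.213 · 0.04443 = 0.1324888

0.13249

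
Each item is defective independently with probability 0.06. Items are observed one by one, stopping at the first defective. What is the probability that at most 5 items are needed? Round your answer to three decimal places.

0.266

Y = number of items to the first success; geometric, p = 0.06.
P(Y ≤ 5) = 1 − (1−p)^5 = 1 − 0.73390 = 0.26610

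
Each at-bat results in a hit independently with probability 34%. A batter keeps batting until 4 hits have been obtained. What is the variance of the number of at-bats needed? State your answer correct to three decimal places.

Y = total at-bats until the fourth success; negative binomial with r=4, p=0.34.
Var(Y) = r(1−p)/p² = 4·0.66 / 0.34² = 22.83737

22.837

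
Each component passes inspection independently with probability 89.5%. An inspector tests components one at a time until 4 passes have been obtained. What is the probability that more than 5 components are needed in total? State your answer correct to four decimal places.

Needing more than 5 components ⇔ fewer than 4 successes in the first 5. With X ~ Binomial(5, 0.895), P(Y > 5) = P(X ≤ 3).
  k=0: C(5,0)·0.895^0·0.105^5 = 0.000013
  k=1: C(5,1)·0.895^1·0.105^4 = 0.000544
  k=2: C(5,2)·0.895^2·0.105^3 = 0.009273
  k=3: C(5,3)·0.895^3·0.105^2 = 0.079040
P(X ≤ 3) = 0.088870

0.0889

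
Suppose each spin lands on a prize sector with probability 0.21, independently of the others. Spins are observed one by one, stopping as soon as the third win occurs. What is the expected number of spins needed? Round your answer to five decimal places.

Y = total spins until the third success; negative binomial with r=3, p=0.21.
E[Y] = r / p = 3 / 0.21 = 14.2857143

14.28571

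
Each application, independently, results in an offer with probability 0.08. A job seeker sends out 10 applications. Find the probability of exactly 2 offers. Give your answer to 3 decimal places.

0.148

X ~ Binomial(n=10, p=0.08).
P(X=2) = C(10,2) · p^2 · (1−p)^8
= 45 · 0.0064 · 0.51322 = 0.14781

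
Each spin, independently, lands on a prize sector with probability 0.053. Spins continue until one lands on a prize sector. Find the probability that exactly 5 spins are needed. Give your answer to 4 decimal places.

Geometric (trials to first success), p = 0.053.
P(Y = 5) = (1−p)^4 · p = 0.80427 · 0.053 = 0.042626

0.0426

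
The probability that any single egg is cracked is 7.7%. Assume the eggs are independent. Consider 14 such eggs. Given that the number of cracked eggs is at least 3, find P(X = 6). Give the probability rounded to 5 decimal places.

0.00376

X ~ Binomial(14, 0.077). Want P(X=6 | X≥3) = P(X=6) / P(X≥3).
P(X=6) = C(14,6)·0.077^6·0.923^8 = 0.0003297
P(X≥3) = 1 − 0.3257045 − 0.3804003 − 0.2062734 = 0.0876217
Ratio = 0.0003297 / 0.0876217 = 0.0037627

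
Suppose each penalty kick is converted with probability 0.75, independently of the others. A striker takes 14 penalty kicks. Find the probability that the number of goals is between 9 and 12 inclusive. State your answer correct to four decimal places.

0.7874

X ~ Binomial(14, 0.75); P(9 ≤ X ≤ 12) = Σ C(14,k) p^k (1−p)^(14−k) over k:
  k=9: C(14,9)·0.75^9·0.25^5 = 0.146796
  k=10: C(14,10)·0.75^10·0.25^4 = 0.220195
  k=11: C(14,11)·0.75^11·0.25^3 = 0.240212
  k=12: C(14,12)·0.75^12·0.25^2 = 0.180159
Total = 0.787363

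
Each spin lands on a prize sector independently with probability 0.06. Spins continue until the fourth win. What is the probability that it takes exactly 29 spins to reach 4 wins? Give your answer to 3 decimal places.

Y = trial on which the fourth success occurs; negative binomial, r=4, p=0.06.
P(Y=29) = C(28,3) · p^4 · (1−p)^25
= 3276 · 1.296e-05 · 0.21291 = 0.00904

0.009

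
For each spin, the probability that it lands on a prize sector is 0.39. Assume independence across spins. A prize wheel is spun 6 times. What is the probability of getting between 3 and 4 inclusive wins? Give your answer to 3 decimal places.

0.398

X ~ Binomial(6, 0.39); P(3 ≤ X ≤ 4) = Σ C(6,k) p^k (1−p)^(6−k) over k:
  k=3: C(6,3)·0.39^3·0.61^3 = 0.26929
  k=4: C(6,4)·0.39^4·0.61^2 = 0.12912
Total = 0.39841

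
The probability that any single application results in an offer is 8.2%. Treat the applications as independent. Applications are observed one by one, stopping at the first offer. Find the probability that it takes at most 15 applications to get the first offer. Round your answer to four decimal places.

0.7229

Y = number of applications to the first success; geometric, p = 0.082.
P(Y ≤ 15) = 1 − (1−p)^15 = 1 − 0.277102 = 0.722898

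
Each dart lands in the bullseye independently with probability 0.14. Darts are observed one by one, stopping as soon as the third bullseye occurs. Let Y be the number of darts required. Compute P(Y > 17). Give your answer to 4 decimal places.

Needing more than 17 darts ⇔ fewer than 3 successes in the first 17. With X ~ Binomial(17, 0.14), P(Y > 17) = P(X ≤ 2).
  k=0: C(17,0)·0.14^0·0.86^17 = 0.076997
  k=1: C(17,1)·0.14^1·0.86^16 = 0.213085
  k=2: C(17,2)·0.14^2·0.86^15 = 0.277506
P(X ≤ 2) = 0.567587

0.5676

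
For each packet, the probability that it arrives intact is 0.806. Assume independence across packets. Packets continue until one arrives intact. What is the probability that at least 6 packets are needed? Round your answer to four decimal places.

0.0003

Y = number of packets to the first success; geometric, p = 0.806.
P(Y > 5) = P(first 5 all fail) = (1−p)^5 = 0.000275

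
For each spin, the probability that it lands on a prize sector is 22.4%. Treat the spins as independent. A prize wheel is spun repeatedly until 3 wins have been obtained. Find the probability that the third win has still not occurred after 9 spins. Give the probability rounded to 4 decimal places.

0.6732

Needing more than 9 spins ⇔ fewer than 3 successes in the first 9. With X ~ Binomial(9, 0.224), P(Y > 9) = P(X ≤ 2).
  k=0: C(9,0)·0.224^0·0.776^9 = 0.102036
  k=1: C(9,1)·0.224^1·0.776^8 = 0.265084
  k=2: C(9,2)·0.224^2·0.776^7 = 0.306077
P(X ≤ 2) = 0.673198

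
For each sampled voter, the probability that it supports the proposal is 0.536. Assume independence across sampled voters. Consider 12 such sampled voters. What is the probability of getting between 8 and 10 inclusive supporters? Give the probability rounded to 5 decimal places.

X ~ Binomial(12, 0.536); P(8 ≤ X ≤ 10) = Σ C(12,k) p^k (1−p)^(12−k) over k:
  k=8: C(12,8)·0.536^8·0.464^4 = 0.1563131
  k=9: C(12,9)·0.536^9·0.464^3 = 0.0802527
  k=10: C(12,10)·0.536^10·0.464^2 = 0.0278117
Total = 0.2643776

0.26438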